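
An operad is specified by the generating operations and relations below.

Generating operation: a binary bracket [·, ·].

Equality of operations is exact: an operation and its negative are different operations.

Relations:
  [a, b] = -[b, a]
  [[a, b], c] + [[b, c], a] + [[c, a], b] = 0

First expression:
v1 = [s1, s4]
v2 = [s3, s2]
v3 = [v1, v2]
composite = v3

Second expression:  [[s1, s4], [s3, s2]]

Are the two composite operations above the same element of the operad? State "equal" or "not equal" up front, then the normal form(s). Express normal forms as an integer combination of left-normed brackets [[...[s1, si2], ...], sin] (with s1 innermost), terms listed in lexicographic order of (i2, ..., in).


equal — both sides give -[[[s1, s4], s2], s3] + [[[s1, s4], s3], s2]

The first expression reduces to -[[[s1, s4], s2], s3] + [[[s1, s4], s3], s2]
The second expression reduces to -[[[s1, s4], s2], s3] + [[[s1, s4], s3], s2]
The forms coincide; equal.


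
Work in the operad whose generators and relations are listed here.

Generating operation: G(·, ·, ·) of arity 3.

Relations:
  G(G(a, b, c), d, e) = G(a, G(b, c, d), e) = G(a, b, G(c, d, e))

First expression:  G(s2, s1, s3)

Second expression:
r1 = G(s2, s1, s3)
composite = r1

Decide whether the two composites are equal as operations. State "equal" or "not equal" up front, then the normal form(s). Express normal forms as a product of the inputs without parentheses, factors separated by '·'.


equal — both sides give s2 · s1 · s3

The first expression reduces to s2 · s1 · s3
The second expression reduces to s2 · s1 · s3
One common form — equal.


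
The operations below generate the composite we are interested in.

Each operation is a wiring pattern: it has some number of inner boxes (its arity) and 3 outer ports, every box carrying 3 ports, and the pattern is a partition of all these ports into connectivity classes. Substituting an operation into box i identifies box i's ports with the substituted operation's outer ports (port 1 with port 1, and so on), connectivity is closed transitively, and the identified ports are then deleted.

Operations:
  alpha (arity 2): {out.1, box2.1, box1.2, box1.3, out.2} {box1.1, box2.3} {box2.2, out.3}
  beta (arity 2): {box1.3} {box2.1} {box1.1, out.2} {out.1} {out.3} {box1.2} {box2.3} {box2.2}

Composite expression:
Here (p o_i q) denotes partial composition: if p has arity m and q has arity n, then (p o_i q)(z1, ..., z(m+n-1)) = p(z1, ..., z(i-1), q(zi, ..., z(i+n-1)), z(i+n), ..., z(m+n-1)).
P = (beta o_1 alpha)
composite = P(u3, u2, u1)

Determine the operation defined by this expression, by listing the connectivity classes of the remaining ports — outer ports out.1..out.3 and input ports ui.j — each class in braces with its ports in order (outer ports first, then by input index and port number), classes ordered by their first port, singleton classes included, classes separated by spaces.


Two ports join when wires chain via beta-identified ports.
alpha over (u3, u2) gives {out.1, out.2, u2.1, u3.2, u3.3} {out.3, u2.2} {u2.3, u3.1}, out.j being that stage's outer ports
beta over (u3, u2, u1) gives {out.1} {out.2, u2.1, u3.2, u3.3} {out.3} {u1.1} {u1.2} {u1.3} {u2.2} {u2.3, u3.1}, out.j being that stage's outer ports

{out.1} {out.2, u2.1, u3.2, u3.3} {out.3} {u1.1} {u1.2} {u1.3} {u2.2} {u2.3, u3.1}


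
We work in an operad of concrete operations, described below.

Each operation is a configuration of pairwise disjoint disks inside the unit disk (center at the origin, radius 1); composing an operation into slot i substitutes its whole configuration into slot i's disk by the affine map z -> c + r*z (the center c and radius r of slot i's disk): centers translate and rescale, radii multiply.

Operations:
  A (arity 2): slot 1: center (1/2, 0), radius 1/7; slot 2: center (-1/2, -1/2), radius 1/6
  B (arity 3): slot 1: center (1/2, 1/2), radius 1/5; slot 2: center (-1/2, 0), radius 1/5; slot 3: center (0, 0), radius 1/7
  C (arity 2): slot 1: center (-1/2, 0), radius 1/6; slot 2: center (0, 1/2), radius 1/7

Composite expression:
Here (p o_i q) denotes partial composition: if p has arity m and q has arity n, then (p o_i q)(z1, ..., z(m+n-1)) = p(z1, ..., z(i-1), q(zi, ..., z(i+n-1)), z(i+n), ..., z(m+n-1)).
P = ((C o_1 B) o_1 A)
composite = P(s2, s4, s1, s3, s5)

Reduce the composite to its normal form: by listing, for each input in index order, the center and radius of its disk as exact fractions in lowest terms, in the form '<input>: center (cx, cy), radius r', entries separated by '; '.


s1: center (-7/12, 0), radius 1/30; s2: center (-2/5, 1/12), radius 1/210; s3: center (-1/2, 0), radius 1/42; s4: center (-13/30, 1/15), radius 1/180; s5: center (0, 1/2), radius 1/7

Below C, radii multiply path by path; the s-disk centers shift.
input s2: composing its 3 substitution steps yields center (-2/5, 1/12), radius 1/210
input s4: composing its 3 substitution steps yields center (-13/30, 1/15), radius 1/180
input s1: composing its 2 substitution steps yields center (-7/12, 0), radius 1/30
input s3: composing its 2 substitution steps yields center (-1/2, 0), radius 1/42
input s5: composing its 1 substitution step yields center (0, 1/2), radius 1/7


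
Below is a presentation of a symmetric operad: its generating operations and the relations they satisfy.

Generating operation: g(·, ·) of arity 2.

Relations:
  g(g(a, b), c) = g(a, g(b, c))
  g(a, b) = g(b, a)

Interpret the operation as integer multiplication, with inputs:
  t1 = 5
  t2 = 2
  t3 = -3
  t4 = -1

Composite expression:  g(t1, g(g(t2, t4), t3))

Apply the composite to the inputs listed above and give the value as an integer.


30


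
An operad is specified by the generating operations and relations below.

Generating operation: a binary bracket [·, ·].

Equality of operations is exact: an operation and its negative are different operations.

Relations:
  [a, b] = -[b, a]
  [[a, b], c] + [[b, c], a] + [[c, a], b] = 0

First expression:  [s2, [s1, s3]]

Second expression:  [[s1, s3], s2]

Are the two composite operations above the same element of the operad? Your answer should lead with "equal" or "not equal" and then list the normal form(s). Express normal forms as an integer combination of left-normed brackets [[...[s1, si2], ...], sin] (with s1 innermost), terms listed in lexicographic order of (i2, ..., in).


not equal — first -[[s1, s3], s2], second [[s1, s3], s2]

Normal form of the first expression: -[[s1, s3], s2]
Normal form of the second expression: [[s1, s3], s2]
They disagree, so not equal.


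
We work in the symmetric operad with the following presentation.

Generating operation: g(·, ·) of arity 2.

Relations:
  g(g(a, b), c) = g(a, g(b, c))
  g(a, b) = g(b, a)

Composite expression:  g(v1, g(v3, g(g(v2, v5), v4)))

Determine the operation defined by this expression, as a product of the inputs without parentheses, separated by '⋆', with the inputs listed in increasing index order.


v1 ⋆ v2 ⋆ v3 ⋆ v4 ⋆ v5

Reordering under g is free, so list the v-inputs canonically.
g(v2, v5) reduces to v2 ⋆ v5
g(g(v2, v5), v4) reduces to v2 ⋆ v5 ⋆ v4
g(v3, g(g(v2, v5), v4)) reduces to v3 ⋆ v2 ⋆ v5 ⋆ v4
g(v1, g(v3, g(g(v2, v5), v4))) reduces to v1 ⋆ v3 ⋆ v2 ⋆ v5 ⋆ v4
reordering the factors by index: v1 ⋆ v2 ⋆ v3 ⋆ v4 ⋆ v5


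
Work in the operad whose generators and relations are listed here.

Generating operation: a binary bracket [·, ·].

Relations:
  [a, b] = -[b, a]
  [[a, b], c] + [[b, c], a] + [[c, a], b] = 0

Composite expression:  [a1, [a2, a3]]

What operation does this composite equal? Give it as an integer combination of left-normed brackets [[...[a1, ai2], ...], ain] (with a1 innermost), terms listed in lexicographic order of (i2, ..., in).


[[a1, a2], a3] - [[a1, a3], a2]

Expand each bracket as ab - ba; the a1-initial words give the coefficients.
Composite bracket: [a1, [a2, a3]]
Each bracket splits as ab - ba, giving 4 signed words (2^2 = 4).
Coefficients come from the a1-initial words:
  the word a1a2a3 carries sign +1 and contributes +[[a1, a2], a3]
  the word a1a3a2 carries sign -1 and contributes -[[a1, a3], a2]


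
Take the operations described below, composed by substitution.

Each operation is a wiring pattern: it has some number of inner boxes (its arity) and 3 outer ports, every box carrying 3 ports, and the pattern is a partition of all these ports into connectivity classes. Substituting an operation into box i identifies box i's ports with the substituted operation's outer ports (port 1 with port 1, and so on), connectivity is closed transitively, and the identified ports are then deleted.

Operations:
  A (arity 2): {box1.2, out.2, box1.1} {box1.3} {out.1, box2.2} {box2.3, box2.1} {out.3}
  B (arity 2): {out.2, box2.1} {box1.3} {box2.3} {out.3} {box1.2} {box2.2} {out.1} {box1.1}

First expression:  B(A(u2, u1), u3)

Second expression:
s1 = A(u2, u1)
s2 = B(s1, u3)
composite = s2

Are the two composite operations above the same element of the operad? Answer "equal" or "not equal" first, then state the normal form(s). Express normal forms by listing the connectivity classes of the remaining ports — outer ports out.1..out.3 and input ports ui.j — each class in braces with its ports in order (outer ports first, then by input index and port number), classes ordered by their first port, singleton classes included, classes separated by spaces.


equal; both compose to {out.1} {out.2, u3.1} {out.3} {u1.1, u1.3} {u1.2} {u2.1, u2.2} {u2.3} {u3.2} {u3.3}

The first expression reduces to {out.1} {out.2, u3.1} {out.3} {u1.1, u1.3} {u1.2} {u2.1, u2.2} {u2.3} {u3.2} {u3.3}
The second expression reduces to {out.1} {out.2, u3.1} {out.3} {u1.1, u1.3} {u1.2} {u2.1, u2.2} {u2.3} {u3.2} {u3.3}
Same normal form: equal.


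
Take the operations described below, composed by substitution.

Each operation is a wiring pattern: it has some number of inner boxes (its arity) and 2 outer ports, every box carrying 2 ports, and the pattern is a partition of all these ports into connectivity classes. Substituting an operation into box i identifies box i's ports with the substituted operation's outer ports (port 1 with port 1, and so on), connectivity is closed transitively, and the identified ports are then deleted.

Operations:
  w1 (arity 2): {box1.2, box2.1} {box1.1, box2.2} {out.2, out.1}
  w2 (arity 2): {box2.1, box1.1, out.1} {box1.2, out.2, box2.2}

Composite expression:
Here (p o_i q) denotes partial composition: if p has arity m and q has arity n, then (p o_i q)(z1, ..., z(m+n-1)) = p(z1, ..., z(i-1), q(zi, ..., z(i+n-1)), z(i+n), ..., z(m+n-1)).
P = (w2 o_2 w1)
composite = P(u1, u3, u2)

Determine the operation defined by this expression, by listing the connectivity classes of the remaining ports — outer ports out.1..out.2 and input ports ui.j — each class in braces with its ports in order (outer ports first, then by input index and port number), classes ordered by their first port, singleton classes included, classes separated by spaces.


Two ports join when wires chain via w2-identified ports.
the subtree at w1 composes to {out.1, out.2} {u2.1, u3.2} {u2.2, u3.1} on (u3, u2); out.j = own outer ports
the subtree at w2 composes to {out.1, out.2, u1.1, u1.2} {u2.1, u3.2} {u2.2, u3.1} on (u1, u3, u2); out.j = own outer ports

{out.1, out.2, u1.1, u1.2} {u2.1, u3.2} {u2.2, u3.1}


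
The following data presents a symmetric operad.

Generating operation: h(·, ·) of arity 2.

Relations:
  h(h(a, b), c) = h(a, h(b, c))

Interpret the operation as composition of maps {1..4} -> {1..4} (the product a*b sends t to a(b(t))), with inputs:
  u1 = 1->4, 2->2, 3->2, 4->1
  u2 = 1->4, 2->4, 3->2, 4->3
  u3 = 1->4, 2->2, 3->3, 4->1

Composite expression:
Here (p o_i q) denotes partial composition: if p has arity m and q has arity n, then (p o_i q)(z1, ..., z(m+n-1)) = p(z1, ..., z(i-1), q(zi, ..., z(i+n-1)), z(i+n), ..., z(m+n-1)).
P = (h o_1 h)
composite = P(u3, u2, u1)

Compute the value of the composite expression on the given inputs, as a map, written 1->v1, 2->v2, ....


1->3, 2->1, 3->1, 4->1

h(u3, u2) = 1->1, 2->1, 3->2, 4->3
h(h(u3, u2), u1) = 1->3, 2->1, 3->1, 4->1


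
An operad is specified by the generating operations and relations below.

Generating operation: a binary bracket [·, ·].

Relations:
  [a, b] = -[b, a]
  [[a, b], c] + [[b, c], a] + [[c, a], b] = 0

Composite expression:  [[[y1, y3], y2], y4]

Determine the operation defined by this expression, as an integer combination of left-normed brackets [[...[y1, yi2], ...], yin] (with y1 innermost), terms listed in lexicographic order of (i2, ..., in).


A multilinear Lie element is pinned by y1-initial words (y1 innermost).
Composite bracket: [[[y1, y3], y2], y4]
Each bracket splits as ab - ba, giving 8 signed words (2^3 = 8).
Coefficients come from the y1-initial words:
  sign of y1y3y2y4 is +1, so it contributes +[[[y1, y3], y2], y4]

[[[y1, y3], y2], y4]


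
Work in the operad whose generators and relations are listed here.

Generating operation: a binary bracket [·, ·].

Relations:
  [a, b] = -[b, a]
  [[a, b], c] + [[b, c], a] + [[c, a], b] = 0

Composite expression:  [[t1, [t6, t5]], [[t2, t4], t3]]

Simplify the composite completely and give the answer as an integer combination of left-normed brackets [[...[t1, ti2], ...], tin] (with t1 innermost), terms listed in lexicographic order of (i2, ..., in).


-[[[[[t1, t5], t6], t2], t4], t3] + [[[[[t1, t5], t6], t3], t2], t4] - [[[[[t1, t5], t6], t3], t4], t2] + [[[[[t1, t5], t6], t4], t2], t3] + [[[[[t1, t6], t5], t2], t4], t3] - [[[[[t1, t6], t5], t3], t2], t4] + [[[[[t1, t6], t5], t3], t4], t2] - [[[[[t1, t6], t5], t4], t2], t3]

Antisymmetry and Jacobi reduce to t1-anchored left-normed brackets.
Composite bracket: [[t1, [t6, t5]], [[t2, t4], t3]]
Expanding via [a, b] = ab - ba: 32 signed words (2^5 = 32).
Coefficients come from the t1-initial words:
  word t1t5t6t2t4t3 has sign -1, contributing -[[[[[t1, t5], t6], t2], t4], t3]
  word t1t5t6t3t2t4 has sign +1, contributing +[[[[[t1, t5], t6], t3], t2], t4]
  word t1t5t6t3t4t2 has sign -1, contributing -[[[[[t1, t5], t6], t3], t4], t2]
  word t1t5t6t4t2t3 has sign +1, contributing +[[[[[t1, t5], t6], t4], t2], t3]
  word t1t6t5t2t4t3 has sign +1, contributing +[[[[[t1, t6], t5], t2], t4], t3]
  word t1t6t5t3t2t4 has sign -1, contributing -[[[[[t1, t6], t5], t3], t2], t4]
  word t1t6t5t3t4t2 has sign +1, contributing +[[[[[t1, t6], t5], t3], t4], t2]
  word t1t6t5t4t2t3 has sign -1, contributing -[[[[[t1, t6], t5], t4], t2], t3]


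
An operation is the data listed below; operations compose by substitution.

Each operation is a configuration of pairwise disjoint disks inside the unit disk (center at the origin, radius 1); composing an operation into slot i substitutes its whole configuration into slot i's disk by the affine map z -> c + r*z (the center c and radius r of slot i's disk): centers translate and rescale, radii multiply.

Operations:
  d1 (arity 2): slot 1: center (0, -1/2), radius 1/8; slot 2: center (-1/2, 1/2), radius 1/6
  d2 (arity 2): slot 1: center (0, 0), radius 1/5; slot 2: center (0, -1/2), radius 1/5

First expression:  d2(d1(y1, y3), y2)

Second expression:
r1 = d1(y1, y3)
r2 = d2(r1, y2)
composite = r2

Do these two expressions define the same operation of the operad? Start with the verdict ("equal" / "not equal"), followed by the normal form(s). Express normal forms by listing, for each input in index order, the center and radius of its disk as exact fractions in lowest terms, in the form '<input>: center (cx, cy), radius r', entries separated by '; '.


equal; the common form is y1: center (0, -1/10), radius 1/40; y2: center (0, -1/2), radius 1/5; y3: center (-1/10, 1/10), radius 1/30


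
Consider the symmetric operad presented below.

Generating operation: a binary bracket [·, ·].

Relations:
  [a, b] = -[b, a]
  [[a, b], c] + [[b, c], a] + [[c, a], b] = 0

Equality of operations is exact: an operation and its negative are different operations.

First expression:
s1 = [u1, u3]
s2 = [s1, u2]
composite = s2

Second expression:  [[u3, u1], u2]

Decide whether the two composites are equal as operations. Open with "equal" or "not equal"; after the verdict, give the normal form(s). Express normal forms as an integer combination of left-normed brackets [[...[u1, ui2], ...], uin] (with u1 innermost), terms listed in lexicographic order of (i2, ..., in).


not equal: they reduce to [[u1, u3], u2] and -[[u1, u3], u2]

The first expression, normalized: [[u1, u3], u2]
The second expression, normalized: -[[u1, u3], u2]
Different reductions; not equal.


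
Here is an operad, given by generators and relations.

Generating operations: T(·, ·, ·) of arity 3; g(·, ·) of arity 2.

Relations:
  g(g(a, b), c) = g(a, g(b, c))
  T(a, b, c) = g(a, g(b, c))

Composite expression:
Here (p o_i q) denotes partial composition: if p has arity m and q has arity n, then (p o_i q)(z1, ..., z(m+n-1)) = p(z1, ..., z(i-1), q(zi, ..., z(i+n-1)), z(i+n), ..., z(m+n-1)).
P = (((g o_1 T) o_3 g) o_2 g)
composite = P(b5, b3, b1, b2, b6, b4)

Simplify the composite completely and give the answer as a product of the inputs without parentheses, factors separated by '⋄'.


b5 ⋄ b3 ⋄ b1 ⋄ b2 ⋄ b6 ⋄ b4

Key point: g is associative — brackets drop, the b-order remains.
g(b3, b1) unparenthesizes to b3 ⋄ b1
g(b2, b6) unparenthesizes to b2 ⋄ b6
T(b5, g(b3, b1), g(b2, b6)) unparenthesizes to b5 ⋄ b3 ⋄ b1 ⋄ b2 ⋄ b6
g(T(b5, g(b3, b1), g(b2, b6)), b4) unparenthesizes to b5 ⋄ b3 ⋄ b1 ⋄ b2 ⋄ b6 ⋄ b4


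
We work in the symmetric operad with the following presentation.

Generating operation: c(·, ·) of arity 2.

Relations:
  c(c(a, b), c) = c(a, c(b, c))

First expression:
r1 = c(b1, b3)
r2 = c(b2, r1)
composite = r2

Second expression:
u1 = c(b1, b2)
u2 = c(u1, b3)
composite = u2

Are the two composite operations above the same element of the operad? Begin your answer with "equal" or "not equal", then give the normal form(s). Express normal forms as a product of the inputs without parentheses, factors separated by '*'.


not equal; first: b2 * b1 * b3; second: b1 * b2 * b3

The first expression reduces to b2 * b1 * b3
The second expression reduces to b1 * b2 * b3
They disagree, so not equal.


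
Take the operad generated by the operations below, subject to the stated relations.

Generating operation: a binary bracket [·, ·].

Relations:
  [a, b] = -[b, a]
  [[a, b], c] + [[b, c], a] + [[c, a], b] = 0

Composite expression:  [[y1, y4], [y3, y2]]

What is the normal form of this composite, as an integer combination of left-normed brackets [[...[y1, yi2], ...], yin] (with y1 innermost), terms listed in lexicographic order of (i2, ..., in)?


A multilinear Lie element is pinned by y1-initial words (y1 innermost).
Composite bracket: [[y1, y4], [y3, y2]]
Under [a, b] = ab - ba we get 8 signed associative words (2^3 = 8).
Only words starting with y1 matter:
  from y1y4y2y3, sign -1: term -[[[y1, y4], y2], y3]
  from y1y4y3y2, sign +1: term +[[[y1, y4], y3], y2]

-[[[y1, y4], y2], y3] + [[[y1, y4], y3], y2]


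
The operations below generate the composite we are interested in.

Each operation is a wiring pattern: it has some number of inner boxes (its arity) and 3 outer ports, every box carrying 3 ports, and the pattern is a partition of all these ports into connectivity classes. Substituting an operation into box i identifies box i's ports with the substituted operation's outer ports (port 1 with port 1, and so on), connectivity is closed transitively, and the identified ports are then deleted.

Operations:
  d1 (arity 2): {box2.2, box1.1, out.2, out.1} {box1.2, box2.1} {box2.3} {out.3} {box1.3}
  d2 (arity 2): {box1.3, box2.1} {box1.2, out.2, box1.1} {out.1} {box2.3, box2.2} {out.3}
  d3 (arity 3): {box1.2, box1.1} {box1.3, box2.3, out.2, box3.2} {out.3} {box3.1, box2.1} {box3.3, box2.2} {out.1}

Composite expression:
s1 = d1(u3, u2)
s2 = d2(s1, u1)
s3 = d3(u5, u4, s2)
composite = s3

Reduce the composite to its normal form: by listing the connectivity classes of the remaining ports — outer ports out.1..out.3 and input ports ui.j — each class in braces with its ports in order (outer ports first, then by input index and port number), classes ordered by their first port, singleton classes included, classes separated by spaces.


{out.1} {out.2, u2.2, u3.1, u4.3, u5.3} {out.3} {u1.1} {u1.2, u1.3} {u2.1, u3.2} {u2.3} {u3.3} {u4.1} {u4.2} {u5.1, u5.2}


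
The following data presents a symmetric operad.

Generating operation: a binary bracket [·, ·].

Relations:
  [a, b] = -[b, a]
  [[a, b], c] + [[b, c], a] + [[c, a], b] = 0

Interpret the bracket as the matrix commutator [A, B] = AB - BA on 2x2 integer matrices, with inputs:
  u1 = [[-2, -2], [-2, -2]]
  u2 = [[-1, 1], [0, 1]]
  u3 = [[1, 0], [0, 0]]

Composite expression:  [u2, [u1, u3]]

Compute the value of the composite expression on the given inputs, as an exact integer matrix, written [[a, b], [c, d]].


[[-2, -4], [-4, 2]]

[u1, u3] = [[0, 2], [-2, 0]]
[u2, [u1, u3]] = [[-2, -4], [-4, 2]]


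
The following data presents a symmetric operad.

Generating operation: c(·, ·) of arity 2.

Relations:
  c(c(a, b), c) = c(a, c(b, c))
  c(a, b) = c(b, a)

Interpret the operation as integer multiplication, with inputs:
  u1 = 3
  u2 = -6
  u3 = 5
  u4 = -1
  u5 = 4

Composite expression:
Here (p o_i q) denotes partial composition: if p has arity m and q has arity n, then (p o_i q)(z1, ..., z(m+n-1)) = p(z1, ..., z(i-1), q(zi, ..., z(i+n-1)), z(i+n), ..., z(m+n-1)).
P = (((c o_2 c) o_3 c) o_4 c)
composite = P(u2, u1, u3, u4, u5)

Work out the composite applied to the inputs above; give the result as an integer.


360

c(u4, u5) = -4
c(u3, c(u4, u5)) = -20
c(u1, c(u3, c(u4, u5))) = -60
c(u2, c(u1, c(u3, c(u4, u5)))) = 360


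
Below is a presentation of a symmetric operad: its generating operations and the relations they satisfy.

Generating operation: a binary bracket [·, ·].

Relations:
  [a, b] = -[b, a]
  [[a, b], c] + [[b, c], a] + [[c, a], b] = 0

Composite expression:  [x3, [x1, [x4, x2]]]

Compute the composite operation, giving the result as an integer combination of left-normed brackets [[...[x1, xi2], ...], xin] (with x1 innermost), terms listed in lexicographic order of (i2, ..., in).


[[[x1, x2], x4], x3] - [[[x1, x4], x2], x3]

Left-normed coefficients sit on the x1-initial expansion words.
Composite bracket: [x3, [x1, [x4, x2]]]
The bracket unfolds into 8 signed words via [a, b] = ab - ba (2^3 = 8).
Keep just the words that open with x1:
  x1x2x4x3 appears with sign +1, giving the term +[[[x1, x2], x4], x3]
  x1x4x2x3 appears with sign -1, giving the term -[[[x1, x4], x2], x3]


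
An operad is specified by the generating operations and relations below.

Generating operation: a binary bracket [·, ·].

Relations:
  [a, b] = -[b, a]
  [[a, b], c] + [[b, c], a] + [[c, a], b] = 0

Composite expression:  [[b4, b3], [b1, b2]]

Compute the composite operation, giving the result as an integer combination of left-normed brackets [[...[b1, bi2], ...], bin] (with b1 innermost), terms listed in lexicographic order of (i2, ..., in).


[[[b1, b2], b3], b4] - [[[b1, b2], b4], b3]


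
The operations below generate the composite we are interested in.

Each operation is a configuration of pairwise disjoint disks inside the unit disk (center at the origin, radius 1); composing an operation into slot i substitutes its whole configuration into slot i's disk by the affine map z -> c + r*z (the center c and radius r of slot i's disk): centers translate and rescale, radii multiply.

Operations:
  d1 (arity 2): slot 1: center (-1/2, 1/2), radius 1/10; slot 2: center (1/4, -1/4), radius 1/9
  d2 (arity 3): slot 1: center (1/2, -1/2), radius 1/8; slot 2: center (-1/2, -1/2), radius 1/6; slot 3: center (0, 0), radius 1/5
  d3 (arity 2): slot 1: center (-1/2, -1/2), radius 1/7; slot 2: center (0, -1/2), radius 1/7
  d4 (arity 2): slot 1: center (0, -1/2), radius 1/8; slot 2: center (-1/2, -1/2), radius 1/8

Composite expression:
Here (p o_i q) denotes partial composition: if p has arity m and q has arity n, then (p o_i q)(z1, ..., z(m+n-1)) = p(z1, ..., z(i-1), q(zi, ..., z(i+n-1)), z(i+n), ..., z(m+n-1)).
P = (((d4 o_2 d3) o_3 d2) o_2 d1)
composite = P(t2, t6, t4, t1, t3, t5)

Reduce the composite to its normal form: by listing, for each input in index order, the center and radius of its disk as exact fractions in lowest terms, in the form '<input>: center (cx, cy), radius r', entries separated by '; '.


Nesting under d4 composes maps z -> c + r*z down each t-path.
tracing t2 down its 1-map path: center (0, -1/2), radius 1/8
tracing t6 down its 3-map path: center (-4/7, -31/56), radius 1/560
tracing t4 down its 3-map path: center (-125/224, -127/224), radius 1/504
tracing t1 down its 3-map path: center (-55/112, -4/7), radius 1/448
tracing t3 down its 3-map path: center (-57/112, -4/7), radius 1/336
tracing t5 down its 3-map path: center (-1/2, -9/16), radius 1/280

t1: center (-55/112, -4/7), radius 1/448; t2: center (0, -1/2), radius 1/8; t3: center (-57/112, -4/7), radius 1/336; t4: center (-125/224, -127/224), radius 1/504; t5: center (-1/2, -9/16), radius 1/280; t6: center (-4/7, -31/56), radius 1/560


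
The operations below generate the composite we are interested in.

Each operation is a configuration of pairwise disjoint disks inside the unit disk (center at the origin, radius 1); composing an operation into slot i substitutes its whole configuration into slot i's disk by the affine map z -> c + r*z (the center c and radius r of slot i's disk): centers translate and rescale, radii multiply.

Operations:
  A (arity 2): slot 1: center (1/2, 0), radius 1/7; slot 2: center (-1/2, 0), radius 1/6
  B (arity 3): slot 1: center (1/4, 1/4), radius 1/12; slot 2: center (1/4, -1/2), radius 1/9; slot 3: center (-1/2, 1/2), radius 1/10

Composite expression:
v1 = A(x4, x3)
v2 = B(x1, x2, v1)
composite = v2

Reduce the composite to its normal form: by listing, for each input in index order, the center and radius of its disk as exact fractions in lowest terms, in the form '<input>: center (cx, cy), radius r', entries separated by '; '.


x1: center (1/4, 1/4), radius 1/12; x2: center (1/4, -1/2), radius 1/9; x3: center (-11/20, 1/2), radius 1/60; x4: center (-9/20, 1/2), radius 1/70

Only the slot chain above each x matters under B; compose those maps.
for x1, the 1-step affine chain lands on center (1/4, 1/4), radius 1/12
for x2, the 1-step affine chain lands on center (1/4, -1/2), radius 1/9
for x4, the 2-step affine chain lands on center (-9/20, 1/2), radius 1/70
for x3, the 2-step affine chain lands on center (-11/20, 1/2), radius 1/60


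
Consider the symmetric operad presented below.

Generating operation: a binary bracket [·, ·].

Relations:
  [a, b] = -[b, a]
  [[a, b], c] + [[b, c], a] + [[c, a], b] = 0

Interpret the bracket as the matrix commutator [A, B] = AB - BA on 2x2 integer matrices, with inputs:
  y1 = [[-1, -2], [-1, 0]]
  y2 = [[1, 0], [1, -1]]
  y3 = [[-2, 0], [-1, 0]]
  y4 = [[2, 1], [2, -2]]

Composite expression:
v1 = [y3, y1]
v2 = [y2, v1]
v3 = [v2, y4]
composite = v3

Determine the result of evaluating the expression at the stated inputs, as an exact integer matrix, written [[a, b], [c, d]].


[[18, -40], [8, -18]]

[y3, y1] = [[-2, 4], [-1, 2]]
[y2, [y3, y1]] = [[-4, 8], [-2, 4]]
[[y2, [y3, y1]], y4] = [[18, -40], [8, -18]]


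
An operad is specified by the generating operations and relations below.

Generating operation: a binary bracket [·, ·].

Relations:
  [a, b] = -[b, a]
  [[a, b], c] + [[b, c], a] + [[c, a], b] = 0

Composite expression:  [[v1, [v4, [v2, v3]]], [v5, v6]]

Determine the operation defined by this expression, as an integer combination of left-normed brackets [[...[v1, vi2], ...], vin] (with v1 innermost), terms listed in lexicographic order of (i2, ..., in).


-[[[[[v1, v2], v3], v4], v5], v6] + [[[[[v1, v2], v3], v4], v6], v5] + [[[[[v1, v3], v2], v4], v5], v6] - [[[[[v1, v3], v2], v4], v6], v5] + [[[[[v1, v4], v2], v3], v5], v6] - [[[[[v1, v4], v2], v3], v6], v5] - [[[[[v1, v4], v3], v2], v5], v6] + [[[[[v1, v4], v3], v2], v6], v5]


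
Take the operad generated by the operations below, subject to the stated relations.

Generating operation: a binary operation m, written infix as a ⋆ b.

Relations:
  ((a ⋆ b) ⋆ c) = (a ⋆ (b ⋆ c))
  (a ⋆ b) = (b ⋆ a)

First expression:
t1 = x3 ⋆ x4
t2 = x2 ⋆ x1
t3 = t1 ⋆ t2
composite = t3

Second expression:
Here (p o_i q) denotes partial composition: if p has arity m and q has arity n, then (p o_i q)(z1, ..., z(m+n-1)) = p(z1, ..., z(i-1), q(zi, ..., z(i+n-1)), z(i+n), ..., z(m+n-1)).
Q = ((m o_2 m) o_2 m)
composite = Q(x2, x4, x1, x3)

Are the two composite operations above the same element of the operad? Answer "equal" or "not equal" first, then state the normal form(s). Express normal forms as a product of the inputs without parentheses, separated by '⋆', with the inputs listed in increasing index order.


equal: each reduces to x1 ⋆ x2 ⋆ x3 ⋆ x4

In normal form, the first expression is x1 ⋆ x2 ⋆ x3 ⋆ x4
In normal form, the second expression is x1 ⋆ x2 ⋆ x3 ⋆ x4
Both agree, so they are equal.


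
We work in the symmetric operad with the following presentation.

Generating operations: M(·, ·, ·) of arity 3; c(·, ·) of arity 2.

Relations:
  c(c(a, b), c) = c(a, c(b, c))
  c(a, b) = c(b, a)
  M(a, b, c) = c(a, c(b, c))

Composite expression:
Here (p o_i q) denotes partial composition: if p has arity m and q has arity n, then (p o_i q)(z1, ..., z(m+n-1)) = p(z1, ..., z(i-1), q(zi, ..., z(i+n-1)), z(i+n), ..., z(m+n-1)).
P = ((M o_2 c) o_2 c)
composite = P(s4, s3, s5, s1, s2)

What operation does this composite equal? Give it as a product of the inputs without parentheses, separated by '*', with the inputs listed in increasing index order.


s1 * s2 * s3 * s4 * s5

Reordering under M is free, so list the s-inputs canonically.
c(s3, s5) reduces to s3 * s5
c(c(s3, s5), s1) reduces to s3 * s5 * s1
M(s4, c(c(s3, s5), s1), s2) reduces to s4 * s3 * s5 * s1 * s2
rearranged into index order: s1 * s2 * s3 * s4 * s5


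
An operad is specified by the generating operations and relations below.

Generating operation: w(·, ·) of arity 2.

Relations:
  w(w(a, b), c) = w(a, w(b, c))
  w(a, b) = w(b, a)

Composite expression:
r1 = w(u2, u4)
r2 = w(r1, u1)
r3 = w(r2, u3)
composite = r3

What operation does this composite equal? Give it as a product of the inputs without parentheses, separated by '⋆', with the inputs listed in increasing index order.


u1 ⋆ u2 ⋆ u3 ⋆ u4

With w associative and commutative, the u-input set is all that matters.
w(u2, u4) linearizes to u2 ⋆ u4
w(w(u2, u4), u1) linearizes to u2 ⋆ u4 ⋆ u1
w(w(w(u2, u4), u1), u3) linearizes to u2 ⋆ u4 ⋆ u1 ⋆ u3
sorting the factors by input index: u1 ⋆ u2 ⋆ u3 ⋆ u4


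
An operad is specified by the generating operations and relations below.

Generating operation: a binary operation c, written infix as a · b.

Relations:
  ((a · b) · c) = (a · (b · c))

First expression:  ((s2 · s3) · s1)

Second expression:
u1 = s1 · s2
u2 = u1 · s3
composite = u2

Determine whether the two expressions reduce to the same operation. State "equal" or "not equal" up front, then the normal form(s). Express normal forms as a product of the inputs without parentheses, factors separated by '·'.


not equal; first: s2 · s3 · s1; second: s1 · s2 · s3


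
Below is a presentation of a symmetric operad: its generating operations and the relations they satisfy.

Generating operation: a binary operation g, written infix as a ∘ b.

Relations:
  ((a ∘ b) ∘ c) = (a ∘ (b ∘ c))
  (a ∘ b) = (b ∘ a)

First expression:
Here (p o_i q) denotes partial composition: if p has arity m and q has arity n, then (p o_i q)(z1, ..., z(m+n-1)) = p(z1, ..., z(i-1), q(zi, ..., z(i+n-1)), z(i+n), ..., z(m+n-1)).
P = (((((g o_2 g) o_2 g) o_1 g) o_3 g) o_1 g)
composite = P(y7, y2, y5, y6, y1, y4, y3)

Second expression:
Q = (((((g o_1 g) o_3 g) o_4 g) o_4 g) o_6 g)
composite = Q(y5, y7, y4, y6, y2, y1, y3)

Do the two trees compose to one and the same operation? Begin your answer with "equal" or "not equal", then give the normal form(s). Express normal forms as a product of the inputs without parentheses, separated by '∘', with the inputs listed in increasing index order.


equal — both sides give y1 ∘ y2 ∘ y3 ∘ y4 ∘ y5 ∘ y6 ∘ y7


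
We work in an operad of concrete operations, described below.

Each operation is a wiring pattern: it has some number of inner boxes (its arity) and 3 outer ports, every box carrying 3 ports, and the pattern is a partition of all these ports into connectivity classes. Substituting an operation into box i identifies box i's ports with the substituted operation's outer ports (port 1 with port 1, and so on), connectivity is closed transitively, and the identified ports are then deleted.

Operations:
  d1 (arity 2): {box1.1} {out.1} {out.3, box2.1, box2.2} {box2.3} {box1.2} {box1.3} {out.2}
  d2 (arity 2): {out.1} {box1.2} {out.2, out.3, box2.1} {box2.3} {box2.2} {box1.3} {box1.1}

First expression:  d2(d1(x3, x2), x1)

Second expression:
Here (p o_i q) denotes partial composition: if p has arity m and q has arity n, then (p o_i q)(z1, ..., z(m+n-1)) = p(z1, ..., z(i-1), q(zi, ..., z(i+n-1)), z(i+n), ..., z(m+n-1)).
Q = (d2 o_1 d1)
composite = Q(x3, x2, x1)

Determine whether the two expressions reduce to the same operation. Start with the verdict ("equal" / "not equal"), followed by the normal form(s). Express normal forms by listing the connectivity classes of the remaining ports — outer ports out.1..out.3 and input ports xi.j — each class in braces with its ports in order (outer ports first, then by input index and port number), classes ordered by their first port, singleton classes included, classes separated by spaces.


equal; both compose to {out.1} {out.2, out.3, x1.1} {x1.2} {x1.3} {x2.1, x2.2} {x2.3} {x3.1} {x3.2} {x3.3}

In normal form, the first expression is {out.1} {out.2, out.3, x1.1} {x1.2} {x1.3} {x2.1, x2.2} {x2.3} {x3.1} {x3.2} {x3.3}
In normal form, the second expression is {out.1} {out.2, out.3, x1.1} {x1.2} {x1.3} {x2.1, x2.2} {x2.3} {x3.1} {x3.2} {x3.3}
Both agree, so they are equal.


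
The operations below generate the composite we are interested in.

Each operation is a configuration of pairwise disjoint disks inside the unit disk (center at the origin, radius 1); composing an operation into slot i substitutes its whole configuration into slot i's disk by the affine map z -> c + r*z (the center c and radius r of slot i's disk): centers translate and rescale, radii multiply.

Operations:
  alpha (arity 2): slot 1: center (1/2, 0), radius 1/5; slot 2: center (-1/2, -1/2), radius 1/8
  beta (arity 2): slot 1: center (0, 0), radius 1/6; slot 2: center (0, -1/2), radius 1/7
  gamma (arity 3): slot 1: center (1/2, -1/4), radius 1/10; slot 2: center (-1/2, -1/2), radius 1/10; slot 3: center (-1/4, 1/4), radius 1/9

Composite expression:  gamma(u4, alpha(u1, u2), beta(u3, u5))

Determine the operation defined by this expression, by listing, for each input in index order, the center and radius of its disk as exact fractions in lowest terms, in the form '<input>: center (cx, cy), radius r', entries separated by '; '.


u1: center (-9/20, -1/2), radius 1/50; u2: center (-11/20, -11/20), radius 1/80; u3: center (-1/4, 1/4), radius 1/54; u4: center (1/2, -1/4), radius 1/10; u5: center (-1/4, 7/36), radius 1/63

Below gamma, radii multiply path by path; the u-disk centers shift.
u4 passes through 1 substitution, ending at center (1/2, -1/4), radius 1/10
u1 passes through 2 substitutions, ending at center (-9/20, -1/2), radius 1/50
u2 passes through 2 substitutions, ending at center (-11/20, -11/20), radius 1/80
u3 passes through 2 substitutions, ending at center (-1/4, 1/4), radius 1/54
u5 passes through 2 substitutions, ending at center (-1/4, 7/36), radius 1/63


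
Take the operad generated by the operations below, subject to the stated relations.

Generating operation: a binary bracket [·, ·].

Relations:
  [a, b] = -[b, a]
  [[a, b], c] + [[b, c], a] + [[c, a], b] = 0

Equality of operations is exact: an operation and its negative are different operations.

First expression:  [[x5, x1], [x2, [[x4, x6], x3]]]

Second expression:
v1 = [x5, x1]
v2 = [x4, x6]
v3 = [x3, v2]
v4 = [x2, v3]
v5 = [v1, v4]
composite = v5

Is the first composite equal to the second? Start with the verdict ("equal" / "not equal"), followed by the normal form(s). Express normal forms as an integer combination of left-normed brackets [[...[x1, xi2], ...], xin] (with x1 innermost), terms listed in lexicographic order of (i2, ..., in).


Normal form of the first expression: [[[[[x1, x5], x2], x3], x4], x6] - [[[[[x1, x5], x2], x3], x6], x4] - [[[[[x1, x5], x2], x4], x6], x3] + [[[[[x1, x5], x2], x6], x4], x3] - [[[[[x1, x5], x3], x4], x6], x2] + [[[[[x1, x5], x3], x6], x4], x2] + [[[[[x1, x5], x4], x6], x3], x2] - [[[[[x1, x5], x6], x4], x3], x2]
Normal form of the second expression: -[[[[[x1, x5], x2], x3], x4], x6] + [[[[[x1, x5], x2], x3], x6], x4] + [[[[[x1, x5], x2], x4], x6], x3] - [[[[[x1, x5], x2], x6], x4], x3] + [[[[[x1, x5], x3], x4], x6], x2] - [[[[[x1, x5], x3], x6], x4], x2] - [[[[[x1, x5], x4], x6], x3], x2] + [[[[[x1, x5], x6], x4], x3], x2]
The forms do not match — not equal.

not equal: they reduce to [[[[[x1, x5], x2], x3], x4], x6] - [[[[[x1, x5], x2], x3], x6], x4] - [[[[[x1, x5], x2], x4], x6], x3] + [[[[[x1, x5], x2], x6], x4], x3] - [[[[[x1, x5], x3], x4], x6], x2] + [[[[[x1, x5], x3], x6], x4], x2] + [[[[[x1, x5], x4], x6], x3], x2] - [[[[[x1, x5], x6], x4], x3], x2] and -[[[[[x1, x5], x2], x3], x4], x6] + [[[[[x1, x5], x2], x3], x6], x4] + [[[[[x1, x5], x2], x4], x6], x3] - [[[[[x1, x5], x2], x6], x4], x3] + [[[[[x1, x5], x3], x4], x6], x2] - [[[[[x1, x5], x3], x6], x4], x2] - [[[[[x1, x5], x4], x6], x3], x2] + [[[[[x1, x5], x6], x4], x3], x2]


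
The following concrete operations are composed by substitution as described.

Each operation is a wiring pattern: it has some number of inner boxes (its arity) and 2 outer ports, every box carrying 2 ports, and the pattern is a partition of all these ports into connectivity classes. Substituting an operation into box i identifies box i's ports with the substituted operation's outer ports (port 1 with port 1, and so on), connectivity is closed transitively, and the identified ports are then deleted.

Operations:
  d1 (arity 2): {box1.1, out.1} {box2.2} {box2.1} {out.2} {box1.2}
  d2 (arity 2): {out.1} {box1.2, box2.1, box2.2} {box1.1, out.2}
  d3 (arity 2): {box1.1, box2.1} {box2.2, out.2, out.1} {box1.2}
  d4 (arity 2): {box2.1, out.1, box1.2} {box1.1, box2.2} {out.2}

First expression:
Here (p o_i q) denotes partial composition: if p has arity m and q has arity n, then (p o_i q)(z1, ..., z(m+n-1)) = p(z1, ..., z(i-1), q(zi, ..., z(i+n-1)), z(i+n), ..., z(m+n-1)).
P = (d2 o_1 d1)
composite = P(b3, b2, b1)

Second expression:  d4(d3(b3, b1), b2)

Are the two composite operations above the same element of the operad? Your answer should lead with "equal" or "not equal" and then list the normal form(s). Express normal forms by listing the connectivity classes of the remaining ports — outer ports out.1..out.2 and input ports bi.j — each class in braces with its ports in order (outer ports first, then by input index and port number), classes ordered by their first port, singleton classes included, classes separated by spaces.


not equal — first {out.1} {out.2, b3.1} {b1.1, b1.2} {b2.1} {b2.2} {b3.2}, second {out.1, b1.2, b2.1, b2.2} {out.2} {b1.1, b3.1} {b3.2}


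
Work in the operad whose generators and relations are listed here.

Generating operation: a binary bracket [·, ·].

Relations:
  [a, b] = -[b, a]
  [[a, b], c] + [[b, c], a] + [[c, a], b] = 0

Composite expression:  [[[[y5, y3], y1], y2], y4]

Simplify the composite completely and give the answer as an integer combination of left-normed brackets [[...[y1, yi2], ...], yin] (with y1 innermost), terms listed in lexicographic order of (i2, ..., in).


[[[[y1, y3], y5], y2], y4] - [[[[y1, y5], y3], y2], y4]


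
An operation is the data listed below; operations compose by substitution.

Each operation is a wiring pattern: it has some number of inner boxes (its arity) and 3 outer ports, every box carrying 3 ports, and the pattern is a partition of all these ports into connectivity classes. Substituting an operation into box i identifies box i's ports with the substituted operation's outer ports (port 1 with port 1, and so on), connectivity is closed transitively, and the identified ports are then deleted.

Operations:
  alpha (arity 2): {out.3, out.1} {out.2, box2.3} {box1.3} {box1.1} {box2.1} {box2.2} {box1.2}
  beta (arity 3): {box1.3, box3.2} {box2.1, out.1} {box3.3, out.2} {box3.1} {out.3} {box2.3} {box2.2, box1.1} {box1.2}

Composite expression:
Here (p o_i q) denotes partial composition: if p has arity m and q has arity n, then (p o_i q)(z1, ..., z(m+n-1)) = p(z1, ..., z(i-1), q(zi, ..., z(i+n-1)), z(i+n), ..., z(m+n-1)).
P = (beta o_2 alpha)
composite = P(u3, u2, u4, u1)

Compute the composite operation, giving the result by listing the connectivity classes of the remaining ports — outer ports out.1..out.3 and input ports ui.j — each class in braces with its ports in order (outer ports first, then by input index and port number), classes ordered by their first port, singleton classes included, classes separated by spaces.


After gluing at beta, chains via deleted ports link the u-ports.
composing alpha on (u2, u4), with out.j its own outer ports: {out.1, out.3} {out.2, u4.3} {u2.1} {u2.2} {u2.3} {u4.1} {u4.2}
composing beta on (u3, u2, u4, u1), with out.j its own outer ports: {out.1} {out.2, u1.3} {out.3} {u1.1} {u1.2, u3.3} {u2.1} {u2.2} {u2.3} {u3.1, u4.3} {u3.2} {u4.1} {u4.2}

{out.1} {out.2, u1.3} {out.3} {u1.1} {u1.2, u3.3} {u2.1} {u2.2} {u2.3} {u3.1, u4.3} {u3.2} {u4.1} {u4.2}
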